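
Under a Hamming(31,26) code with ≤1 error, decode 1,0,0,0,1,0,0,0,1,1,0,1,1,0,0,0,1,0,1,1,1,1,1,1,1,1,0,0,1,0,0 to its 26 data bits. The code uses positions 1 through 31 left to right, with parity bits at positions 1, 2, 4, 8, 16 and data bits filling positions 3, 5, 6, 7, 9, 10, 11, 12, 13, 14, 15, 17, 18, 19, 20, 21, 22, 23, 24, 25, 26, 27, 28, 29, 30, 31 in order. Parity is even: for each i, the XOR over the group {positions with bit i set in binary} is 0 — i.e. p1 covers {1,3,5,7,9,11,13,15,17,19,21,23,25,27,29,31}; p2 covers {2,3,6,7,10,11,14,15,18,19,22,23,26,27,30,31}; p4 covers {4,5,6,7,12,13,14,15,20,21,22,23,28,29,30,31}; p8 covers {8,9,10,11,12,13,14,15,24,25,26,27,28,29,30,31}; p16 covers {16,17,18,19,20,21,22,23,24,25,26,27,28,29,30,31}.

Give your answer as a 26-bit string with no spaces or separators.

01001101100101111111100100

s1 (pos 1,3,5,7,9,11,13,15,17,19,21,23,25,27,29,31): 1⊕0⊕1⊕0⊕1⊕0⊕1⊕0⊕1⊕1⊕1⊕1⊕1⊕0⊕1⊕0 = 0
s2 (pos 2,3,6,7,10,11,14,15,18,19,22,23,26,27,30,31): 0⊕0⊕0⊕0⊕1⊕0⊕0⊕0⊕0⊕1⊕1⊕1⊕1⊕0⊕0⊕0 = 1
s4 (pos 4,5,6,7,12,13,14,15,20,21,22,23,28,29,30,31): 0⊕1⊕0⊕0⊕1⊕1⊕0⊕0⊕1⊕1⊕1⊕1⊕0⊕1⊕0⊕0 = 0
s8 (pos 8,9,10,11,12,13,14,15,24,25,26,27,28,29,30,31): 0⊕1⊕1⊕0⊕1⊕1⊕0⊕0⊕1⊕1⊕1⊕0⊕0⊕1⊕0⊕0 = 0
s16 (pos 16,17,18,19,20,21,22,23,24,25,26,27,28,29,30,31): 0⊕1⊕0⊕1⊕1⊕1⊕1⊕1⊕1⊕1⊕1⊕0⊕0⊕1⊕0⊕0 = 0
Syndrome s16…s1 = 00010 → error at position 2.
Flip position 2: 1000100011011000101111111100100 → 1100100011011000101111111100100
Read data bits from positions 3,5,6,7,9,10,11,12,13,14,15,17,18,19,20,21,22,23,24,25,26,27,28,29,30,31: 01001101100101111111100100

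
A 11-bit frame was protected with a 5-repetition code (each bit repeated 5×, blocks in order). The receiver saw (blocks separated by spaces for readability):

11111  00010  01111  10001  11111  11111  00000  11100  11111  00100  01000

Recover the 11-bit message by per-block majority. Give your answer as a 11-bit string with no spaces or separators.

10101101100

Block 1 (11111): 5 ones → 1
Block 2 (00010): 1 one → 0
Block 3 (01111): 4 ones → 1
Block 4 (10001): 2 ones → 0
Block 5 (11111): 5 ones → 1
Block 6 (11111): 5 ones → 1
Block 7 (00000): 0 ones → 0
Block 8 (11100): 3 ones → 1
Block 9 (11111): 5 ones → 1
Block 10 (00100): 1 one → 0
Block 11 (01000): 1 one → 0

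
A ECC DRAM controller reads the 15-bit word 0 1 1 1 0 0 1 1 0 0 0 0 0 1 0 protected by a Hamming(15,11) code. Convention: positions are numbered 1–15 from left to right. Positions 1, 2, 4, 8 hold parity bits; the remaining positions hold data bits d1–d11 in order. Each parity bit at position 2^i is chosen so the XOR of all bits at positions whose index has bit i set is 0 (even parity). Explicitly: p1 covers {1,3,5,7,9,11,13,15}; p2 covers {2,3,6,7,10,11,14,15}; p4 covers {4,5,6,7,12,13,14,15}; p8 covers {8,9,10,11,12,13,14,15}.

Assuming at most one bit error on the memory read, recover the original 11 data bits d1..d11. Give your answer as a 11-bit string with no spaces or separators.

10010000010

s1 (pos 1,3,5,7,9,11,13,15): 0⊕1⊕0⊕1⊕0⊕0⊕0⊕0 = 0
s2 (pos 2,3,6,7,10,11,14,15): 1⊕1⊕0⊕1⊕0⊕0⊕1⊕0 = 0
s4 (pos 4,5,6,7,12,13,14,15): 1⊕0⊕0⊕1⊕0⊕0⊕1⊕0 = 1
s8 (pos 8,9,10,11,12,13,14,15): 1⊕0⊕0⊕0⊕0⊕0⊕1⊕0 = 0
Syndrome s8…s1 = 0100 → error at position 4.
Flip position 4: 011100110000010 → 011000110000010
Read data bits from positions 3,5,6,7,9,10,11,12,13,14,15: 10010000010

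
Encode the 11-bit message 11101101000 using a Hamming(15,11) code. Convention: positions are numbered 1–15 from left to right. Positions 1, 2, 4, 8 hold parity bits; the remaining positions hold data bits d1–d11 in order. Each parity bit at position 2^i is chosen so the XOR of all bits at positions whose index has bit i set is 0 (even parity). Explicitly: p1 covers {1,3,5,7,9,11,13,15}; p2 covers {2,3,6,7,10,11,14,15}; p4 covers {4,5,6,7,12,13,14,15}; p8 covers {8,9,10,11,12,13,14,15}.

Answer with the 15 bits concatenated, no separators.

Place data at non-parity positions: p1 p2 1 p4 1 1 0 p8 1 1 0 1 0 0 0
p1 (pos 1,3,5,7,9,11,13,15): XOR of data positions = 1⊕1⊕0⊕1⊕0⊕0⊕0 = 1
p2 (pos 2,3,6,7,10,11,14,15): XOR of data positions = 1⊕1⊕0⊕1⊕0⊕0⊕0 = 1
p4 (pos 4,5,6,7,12,13,14,15): XOR of data positions = 1⊕1⊕0⊕1⊕0⊕0⊕0 = 1
p8 (pos 8,9,10,11,12,13,14,15): XOR of data positions = 1⊕1⊕0⊕1⊕0⊕0⊕0 = 1
Codeword: 111111011101000

111111011101000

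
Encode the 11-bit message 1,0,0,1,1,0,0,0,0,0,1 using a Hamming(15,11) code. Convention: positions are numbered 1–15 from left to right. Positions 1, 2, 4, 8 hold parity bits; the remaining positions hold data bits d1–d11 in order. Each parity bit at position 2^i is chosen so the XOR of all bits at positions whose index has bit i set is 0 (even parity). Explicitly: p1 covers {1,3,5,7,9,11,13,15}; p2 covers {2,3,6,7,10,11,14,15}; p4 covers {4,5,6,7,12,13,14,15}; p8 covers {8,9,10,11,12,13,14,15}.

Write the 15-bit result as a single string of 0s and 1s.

011000101000001

Place data at non-parity positions: p1 p2 1 p4 0 0 1 p8 1 0 0 0 0 0 1
p1 (pos 1,3,5,7,9,11,13,15): XOR of data positions = 1⊕0⊕1⊕1⊕0⊕0⊕1 = 0
p2 (pos 2,3,6,7,10,11,14,15): XOR of data positions = 1⊕0⊕1⊕0⊕0⊕0⊕1 = 1
p4 (pos 4,5,6,7,12,13,14,15): XOR of data positions = 0⊕0⊕1⊕0⊕0⊕0⊕1 = 0
p8 (pos 8,9,10,11,12,13,14,15): XOR of data positions = 1⊕0⊕0⊕0⊕0⊕0⊕1 = 0
Codeword: 011000101000001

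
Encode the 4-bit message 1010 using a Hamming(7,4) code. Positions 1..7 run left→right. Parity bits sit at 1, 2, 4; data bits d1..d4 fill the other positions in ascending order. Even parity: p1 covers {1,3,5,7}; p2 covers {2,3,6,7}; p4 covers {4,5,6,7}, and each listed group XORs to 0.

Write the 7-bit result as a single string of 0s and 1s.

1011010

Place data at non-parity positions: p1 p2 1 p4 0 1 0
p1 (pos 1,3,5,7): XOR of data positions = 1⊕0⊕0 = 1
p2 (pos 2,3,6,7): XOR of data positions = 1⊕1⊕0 = 0
p4 (pos 4,5,6,7): XOR of data positions = 0⊕1⊕0 = 1
Codeword: 1011010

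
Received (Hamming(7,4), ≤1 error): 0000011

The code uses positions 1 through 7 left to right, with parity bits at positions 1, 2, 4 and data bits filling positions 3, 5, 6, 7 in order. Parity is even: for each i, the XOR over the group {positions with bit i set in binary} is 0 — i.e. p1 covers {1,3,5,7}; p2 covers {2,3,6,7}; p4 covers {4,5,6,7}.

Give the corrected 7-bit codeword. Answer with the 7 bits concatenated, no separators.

1000011

s1 (pos 1,3,5,7): 0⊕0⊕0⊕1 = 1
s2 (pos 2,3,6,7): 0⊕0⊕1⊕1 = 0
s4 (pos 4,5,6,7): 0⊕0⊕1⊕1 = 0
Syndrome s4…s1 = 001 → error at position 1.
Flip position 1: 0000011 → 1000011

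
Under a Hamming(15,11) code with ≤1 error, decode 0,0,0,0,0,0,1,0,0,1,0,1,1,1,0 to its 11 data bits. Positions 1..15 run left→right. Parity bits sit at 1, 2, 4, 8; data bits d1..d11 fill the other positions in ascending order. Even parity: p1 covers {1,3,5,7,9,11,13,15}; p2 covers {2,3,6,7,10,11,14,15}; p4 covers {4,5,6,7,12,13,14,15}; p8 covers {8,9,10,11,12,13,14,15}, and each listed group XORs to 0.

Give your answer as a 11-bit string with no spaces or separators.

00010101110

s1 (pos 1,3,5,7,9,11,13,15): 0⊕0⊕0⊕1⊕0⊕0⊕1⊕0 = 0
s2 (pos 2,3,6,7,10,11,14,15): 0⊕0⊕0⊕1⊕1⊕0⊕1⊕0 = 1
s4 (pos 4,5,6,7,12,13,14,15): 0⊕0⊕0⊕1⊕1⊕1⊕1⊕0 = 0
s8 (pos 8,9,10,11,12,13,14,15): 0⊕0⊕1⊕0⊕1⊕1⊕1⊕0 = 0
Syndrome s8…s1 = 0010 → error at position 2.
Flip position 2: 000000100101110 → 010000100101110
Read data bits from positions 3,5,6,7,9,10,11,12,13,14,15: 00010101110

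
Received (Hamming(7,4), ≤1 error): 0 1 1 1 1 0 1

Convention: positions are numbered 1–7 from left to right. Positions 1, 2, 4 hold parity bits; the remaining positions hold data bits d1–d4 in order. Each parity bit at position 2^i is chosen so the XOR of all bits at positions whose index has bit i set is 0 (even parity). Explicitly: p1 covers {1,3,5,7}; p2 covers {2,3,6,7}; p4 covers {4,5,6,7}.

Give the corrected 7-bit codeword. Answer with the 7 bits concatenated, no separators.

0111100

s1 (pos 1,3,5,7): 0⊕1⊕1⊕1 = 1
s2 (pos 2,3,6,7): 1⊕1⊕0⊕1 = 1
s4 (pos 4,5,6,7): 1⊕1⊕0⊕1 = 1
Syndrome s4…s1 = 111 → error at position 7.
Flip position 7: 0111101 → 0111100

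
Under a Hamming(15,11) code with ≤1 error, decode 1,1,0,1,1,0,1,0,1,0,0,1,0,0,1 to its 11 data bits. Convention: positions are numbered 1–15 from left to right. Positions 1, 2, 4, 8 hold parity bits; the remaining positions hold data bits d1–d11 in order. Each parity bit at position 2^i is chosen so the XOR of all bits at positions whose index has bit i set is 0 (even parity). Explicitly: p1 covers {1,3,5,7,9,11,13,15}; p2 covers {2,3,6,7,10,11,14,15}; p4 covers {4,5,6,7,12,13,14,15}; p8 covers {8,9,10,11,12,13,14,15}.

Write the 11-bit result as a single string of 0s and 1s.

01011001000

s1 (pos 1,3,5,7,9,11,13,15): 1⊕0⊕1⊕1⊕1⊕0⊕0⊕1 = 1
s2 (pos 2,3,6,7,10,11,14,15): 1⊕0⊕0⊕1⊕0⊕0⊕0⊕1 = 1
s4 (pos 4,5,6,7,12,13,14,15): 1⊕1⊕0⊕1⊕1⊕0⊕0⊕1 = 1
s8 (pos 8,9,10,11,12,13,14,15): 0⊕1⊕0⊕0⊕1⊕0⊕0⊕1 = 1
Syndrome s8…s1 = 1111 → error at position 15.
Flip position 15: 110110101001001 → 110110101001000
Read data bits from positions 3,5,6,7,9,10,11,12,13,14,15: 01011001000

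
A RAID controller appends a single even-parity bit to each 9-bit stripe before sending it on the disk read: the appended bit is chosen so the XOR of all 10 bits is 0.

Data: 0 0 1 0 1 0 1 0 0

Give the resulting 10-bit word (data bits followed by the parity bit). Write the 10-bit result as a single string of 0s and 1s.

0010101001

XOR of the 9 data bits: 0⊕0⊕1⊕0⊕1⊕0⊕1⊕0⊕0 = 1
Parity bit = 1 (so all 10 bits XOR to 0).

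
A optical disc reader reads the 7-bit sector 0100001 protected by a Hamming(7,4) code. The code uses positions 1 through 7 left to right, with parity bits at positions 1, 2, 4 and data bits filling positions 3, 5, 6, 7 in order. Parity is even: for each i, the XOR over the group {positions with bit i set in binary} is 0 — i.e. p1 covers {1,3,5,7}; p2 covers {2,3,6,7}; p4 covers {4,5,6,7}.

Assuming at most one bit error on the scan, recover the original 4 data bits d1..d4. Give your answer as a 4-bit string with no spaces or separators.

s1 (pos 1,3,5,7): 0⊕0⊕0⊕1 = 1
s2 (pos 2,3,6,7): 1⊕0⊕0⊕1 = 0
s4 (pos 4,5,6,7): 0⊕0⊕0⊕1 = 1
Syndrome s4…s1 = 101 → error at position 5.
Flip position 5: 0100001 → 0100101
Read data bits from positions 3,5,6,7: 0101

0101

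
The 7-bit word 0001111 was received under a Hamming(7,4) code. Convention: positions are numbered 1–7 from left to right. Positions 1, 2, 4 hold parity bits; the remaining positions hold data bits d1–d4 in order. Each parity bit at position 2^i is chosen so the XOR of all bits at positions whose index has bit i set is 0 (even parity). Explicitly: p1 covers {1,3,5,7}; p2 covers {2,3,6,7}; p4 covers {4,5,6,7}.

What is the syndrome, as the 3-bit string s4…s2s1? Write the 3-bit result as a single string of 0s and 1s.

s1 (pos 1,3,5,7): 0⊕0⊕1⊕1 = 0
s2 (pos 2,3,6,7): 0⊕0⊕1⊕1 = 0
s4 (pos 4,5,6,7): 1⊕1⊕1⊕1 = 0
Syndrome s4…s1 = 000 → no error.

000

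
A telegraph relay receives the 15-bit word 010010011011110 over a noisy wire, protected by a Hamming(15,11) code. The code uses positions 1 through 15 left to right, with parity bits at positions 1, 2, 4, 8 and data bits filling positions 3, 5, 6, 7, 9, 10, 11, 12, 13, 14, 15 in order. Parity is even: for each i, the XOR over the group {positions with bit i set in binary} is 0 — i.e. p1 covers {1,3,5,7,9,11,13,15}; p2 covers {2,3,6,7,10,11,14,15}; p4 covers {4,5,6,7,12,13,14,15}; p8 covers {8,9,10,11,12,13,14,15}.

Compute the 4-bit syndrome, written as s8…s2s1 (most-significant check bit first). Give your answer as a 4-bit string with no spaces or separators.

s1 (pos 1,3,5,7,9,11,13,15): 0⊕0⊕1⊕0⊕1⊕1⊕1⊕0 = 0
s2 (pos 2,3,6,7,10,11,14,15): 1⊕0⊕0⊕0⊕0⊕1⊕1⊕0 = 1
s4 (pos 4,5,6,7,12,13,14,15): 0⊕1⊕0⊕0⊕1⊕1⊕1⊕0 = 0
s8 (pos 8,9,10,11,12,13,14,15): 1⊕1⊕0⊕1⊕1⊕1⊕1⊕0 = 0
Syndrome s8…s1 = 0010 → error at position 2.

0010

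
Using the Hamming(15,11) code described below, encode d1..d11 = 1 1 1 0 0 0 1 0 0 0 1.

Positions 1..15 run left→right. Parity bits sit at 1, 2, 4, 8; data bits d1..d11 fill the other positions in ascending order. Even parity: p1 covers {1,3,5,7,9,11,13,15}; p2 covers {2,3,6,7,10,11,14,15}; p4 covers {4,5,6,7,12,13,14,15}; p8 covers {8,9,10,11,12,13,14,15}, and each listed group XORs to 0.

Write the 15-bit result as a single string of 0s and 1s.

001111000010001

Place data at non-parity positions: p1 p2 1 p4 1 1 0 p8 0 0 1 0 0 0 1
p1 (pos 1,3,5,7,9,11,13,15): XOR of data positions = 1⊕1⊕0⊕0⊕1⊕0⊕1 = 0
p2 (pos 2,3,6,7,10,11,14,15): XOR of data positions = 1⊕1⊕0⊕0⊕1⊕0⊕1 = 0
p4 (pos 4,5,6,7,12,13,14,15): XOR of data positions = 1⊕1⊕0⊕0⊕0⊕0⊕1 = 1
p8 (pos 8,9,10,11,12,13,14,15): XOR of data positions = 0⊕0⊕1⊕0⊕0⊕0⊕1 = 0
Codeword: 001111000010001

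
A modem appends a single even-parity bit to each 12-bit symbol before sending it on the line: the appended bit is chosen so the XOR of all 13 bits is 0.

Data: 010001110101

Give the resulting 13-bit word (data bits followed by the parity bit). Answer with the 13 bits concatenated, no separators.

0100011101010

XOR of the 12 data bits: 0⊕1⊕0⊕0⊕0⊕1⊕1⊕1⊕0⊕1⊕0⊕1 = 0
Parity bit = 0 (so all 13 bits XOR to 0).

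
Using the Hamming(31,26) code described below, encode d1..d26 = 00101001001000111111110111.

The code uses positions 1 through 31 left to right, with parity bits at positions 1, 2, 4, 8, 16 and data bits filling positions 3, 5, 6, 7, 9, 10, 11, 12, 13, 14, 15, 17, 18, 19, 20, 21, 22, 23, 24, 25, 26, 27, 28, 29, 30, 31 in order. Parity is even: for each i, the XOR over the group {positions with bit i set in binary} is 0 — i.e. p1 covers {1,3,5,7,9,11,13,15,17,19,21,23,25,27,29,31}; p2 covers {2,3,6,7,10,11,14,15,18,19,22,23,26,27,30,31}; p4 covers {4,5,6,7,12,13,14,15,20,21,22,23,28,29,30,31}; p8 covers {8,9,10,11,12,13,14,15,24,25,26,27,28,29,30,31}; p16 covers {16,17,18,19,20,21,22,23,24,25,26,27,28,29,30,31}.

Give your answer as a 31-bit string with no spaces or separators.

0000010010010011000111111110111

Place data at non-parity positions: p1 p2 0 p4 0 1 0 p8 1 0 0 1 0 0 1 p16 0 0 0 1 1 1 1 1 1 1 1 0 1 1 1
p1 (pos 1,3,5,7,9,11,13,15,17,19,21,23,25,27,29,31): XOR of data positions = 0⊕0⊕0⊕1⊕0⊕0⊕1⊕0⊕0⊕1⊕1⊕1⊕1⊕1⊕1 = 0
p2 (pos 2,3,6,7,10,11,14,15,18,19,22,23,26,27,30,31): XOR of data positions = 0⊕1⊕0⊕0⊕0⊕0⊕1⊕0⊕0⊕1⊕1⊕1⊕1⊕1⊕1 = 0
p4 (pos 4,5,6,7,12,13,14,15,20,21,22,23,28,29,30,31): XOR of data positions = 0⊕1⊕0⊕1⊕0⊕0⊕1⊕1⊕1⊕1⊕1⊕0⊕1⊕1⊕1 = 0
p8 (pos 8,9,10,11,12,13,14,15,24,25,26,27,28,29,30,31): XOR of data positions = 1⊕0⊕0⊕1⊕0⊕0⊕1⊕1⊕1⊕1⊕1⊕0⊕1⊕1⊕1 = 0
p16 (pos 16,17,18,19,20,21,22,23,24,25,26,27,28,29,30,31): XOR of data positions = 0⊕0⊕0⊕1⊕1⊕1⊕1⊕1⊕1⊕1⊕1⊕0⊕1⊕1⊕1 = 1
Codeword: 0000010010010011000111111110111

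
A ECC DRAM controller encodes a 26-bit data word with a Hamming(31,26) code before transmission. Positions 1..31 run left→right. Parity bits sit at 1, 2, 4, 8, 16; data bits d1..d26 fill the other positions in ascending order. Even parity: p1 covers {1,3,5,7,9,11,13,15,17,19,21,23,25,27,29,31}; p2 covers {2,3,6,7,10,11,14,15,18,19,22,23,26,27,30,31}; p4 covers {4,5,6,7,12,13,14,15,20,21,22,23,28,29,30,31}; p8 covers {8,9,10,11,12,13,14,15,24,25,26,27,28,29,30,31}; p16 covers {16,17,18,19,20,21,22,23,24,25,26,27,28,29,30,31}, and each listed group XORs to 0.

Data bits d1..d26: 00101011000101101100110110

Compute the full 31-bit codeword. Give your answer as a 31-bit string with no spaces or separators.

Place data at non-parity positions: p1 p2 0 p4 0 1 0 p8 1 0 1 1 0 0 0 p16 1 0 1 1 0 1 1 0 0 1 1 0 1 1 0
p1 (pos 1,3,5,7,9,11,13,15,17,19,21,23,25,27,29,31): XOR of data positions = 0⊕0⊕0⊕1⊕1⊕0⊕0⊕1⊕1⊕0⊕1⊕0⊕1⊕1⊕0 = 1
p2 (pos 2,3,6,7,10,11,14,15,18,19,22,23,26,27,30,31): XOR of data positions = 0⊕1⊕0⊕0⊕1⊕0⊕0⊕0⊕1⊕1⊕1⊕1⊕1⊕1⊕0 = 0
p4 (pos 4,5,6,7,12,13,14,15,20,21,22,23,28,29,30,31): XOR of data positions = 0⊕1⊕0⊕1⊕0⊕0⊕0⊕1⊕0⊕1⊕1⊕0⊕1⊕1⊕0 = 1
p8 (pos 8,9,10,11,12,13,14,15,24,25,26,27,28,29,30,31): XOR of data positions = 1⊕0⊕1⊕1⊕0⊕0⊕0⊕0⊕0⊕1⊕1⊕0⊕1⊕1⊕0 = 1
p16 (pos 16,17,18,19,20,21,22,23,24,25,26,27,28,29,30,31): XOR of data positions = 1⊕0⊕1⊕1⊕0⊕1⊕1⊕0⊕0⊕1⊕1⊕0⊕1⊕1⊕0 = 1
Codeword: 1001010110110001101101100110110

1001010110110001101101100110110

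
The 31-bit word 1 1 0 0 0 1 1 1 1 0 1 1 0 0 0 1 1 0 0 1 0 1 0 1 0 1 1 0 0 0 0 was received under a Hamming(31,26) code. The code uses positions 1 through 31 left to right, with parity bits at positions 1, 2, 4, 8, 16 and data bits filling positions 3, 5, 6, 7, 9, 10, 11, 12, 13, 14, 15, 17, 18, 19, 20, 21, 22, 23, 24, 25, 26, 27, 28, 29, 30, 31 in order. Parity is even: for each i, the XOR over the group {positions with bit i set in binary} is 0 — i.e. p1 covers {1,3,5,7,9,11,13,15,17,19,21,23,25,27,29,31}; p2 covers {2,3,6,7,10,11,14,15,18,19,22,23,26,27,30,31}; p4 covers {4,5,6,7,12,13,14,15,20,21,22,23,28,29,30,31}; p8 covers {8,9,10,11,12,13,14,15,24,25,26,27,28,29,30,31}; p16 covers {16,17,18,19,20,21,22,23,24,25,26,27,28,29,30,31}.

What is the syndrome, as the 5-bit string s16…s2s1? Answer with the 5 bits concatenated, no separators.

11110

s1 (pos 1,3,5,7,9,11,13,15,17,19,21,23,25,27,29,31): 1⊕0⊕0⊕1⊕1⊕1⊕0⊕0⊕1⊕0⊕0⊕0⊕0⊕1⊕0⊕0 = 0
s2 (pos 2,3,6,7,10,11,14,15,18,19,22,23,26,27,30,31): 1⊕0⊕1⊕1⊕0⊕1⊕0⊕0⊕0⊕0⊕1⊕0⊕1⊕1⊕0⊕0 = 1
s4 (pos 4,5,6,7,12,13,14,15,20,21,22,23,28,29,30,31): 0⊕0⊕1⊕1⊕1⊕0⊕0⊕0⊕1⊕0⊕1⊕0⊕0⊕0⊕0⊕0 = 1
s8 (pos 8,9,10,11,12,13,14,15,24,25,26,27,28,29,30,31): 1⊕1⊕0⊕1⊕1⊕0⊕0⊕0⊕1⊕0⊕1⊕1⊕0⊕0⊕0⊕0 = 1
s16 (pos 16,17,18,19,20,21,22,23,24,25,26,27,28,29,30,31): 1⊕1⊕0⊕0⊕1⊕0⊕1⊕0⊕1⊕0⊕1⊕1⊕0⊕0⊕0⊕0 = 1
Syndrome s16…s1 = 11110 → error at position 30.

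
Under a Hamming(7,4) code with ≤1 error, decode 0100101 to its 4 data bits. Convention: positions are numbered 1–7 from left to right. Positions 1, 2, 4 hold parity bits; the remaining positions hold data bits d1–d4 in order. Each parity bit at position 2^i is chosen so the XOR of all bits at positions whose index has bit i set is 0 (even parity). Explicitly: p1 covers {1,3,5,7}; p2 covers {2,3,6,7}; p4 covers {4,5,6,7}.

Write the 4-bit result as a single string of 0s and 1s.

0101

s1 (pos 1,3,5,7): 0⊕0⊕1⊕1 = 0
s2 (pos 2,3,6,7): 1⊕0⊕0⊕1 = 0
s4 (pos 4,5,6,7): 0⊕1⊕0⊕1 = 0
Syndrome s4…s1 = 000 → no error.
Read data bits from positions 3,5,6,7: 0101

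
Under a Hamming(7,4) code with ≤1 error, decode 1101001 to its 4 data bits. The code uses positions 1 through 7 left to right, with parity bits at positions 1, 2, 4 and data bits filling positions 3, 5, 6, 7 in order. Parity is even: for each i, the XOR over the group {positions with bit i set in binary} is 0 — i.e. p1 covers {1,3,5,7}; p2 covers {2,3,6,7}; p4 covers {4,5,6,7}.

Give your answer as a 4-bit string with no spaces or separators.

0001

s1 (pos 1,3,5,7): 1⊕0⊕0⊕1 = 0
s2 (pos 2,3,6,7): 1⊕0⊕0⊕1 = 0
s4 (pos 4,5,6,7): 1⊕0⊕0⊕1 = 0
Syndrome s4…s1 = 000 → no error.
Read data bits from positions 3,5,6,7: 0001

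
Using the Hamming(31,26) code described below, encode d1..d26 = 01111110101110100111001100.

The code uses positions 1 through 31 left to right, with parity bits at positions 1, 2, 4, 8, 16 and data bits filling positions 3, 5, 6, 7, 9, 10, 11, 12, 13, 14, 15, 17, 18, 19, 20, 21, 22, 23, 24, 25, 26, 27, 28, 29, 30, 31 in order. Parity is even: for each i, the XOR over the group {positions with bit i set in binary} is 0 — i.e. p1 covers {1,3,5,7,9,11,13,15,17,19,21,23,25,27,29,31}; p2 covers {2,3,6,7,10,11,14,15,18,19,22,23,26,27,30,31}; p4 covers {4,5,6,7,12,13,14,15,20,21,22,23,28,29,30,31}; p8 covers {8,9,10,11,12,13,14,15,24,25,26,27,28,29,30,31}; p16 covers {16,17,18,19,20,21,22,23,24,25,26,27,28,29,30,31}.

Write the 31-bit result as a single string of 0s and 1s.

0101111111101010110100111001100

Place data at non-parity positions: p1 p2 0 p4 1 1 1 p8 1 1 1 0 1 0 1 p16 1 1 0 1 0 0 1 1 1 0 0 1 1 0 0
p1 (pos 1,3,5,7,9,11,13,15,17,19,21,23,25,27,29,31): XOR of data positions = 0⊕1⊕1⊕1⊕1⊕1⊕1⊕1⊕0⊕0⊕1⊕1⊕0⊕1⊕0 = 0
p2 (pos 2,3,6,7,10,11,14,15,18,19,22,23,26,27,30,31): XOR of data positions = 0⊕1⊕1⊕1⊕1⊕0⊕1⊕1⊕0⊕0⊕1⊕0⊕0⊕0⊕0 = 1
p4 (pos 4,5,6,7,12,13,14,15,20,21,22,23,28,29,30,31): XOR of data positions = 1⊕1⊕1⊕0⊕1⊕0⊕1⊕1⊕0⊕0⊕1⊕1⊕1⊕0⊕0 = 1
p8 (pos 8,9,10,11,12,13,14,15,24,25,26,27,28,29,30,31): XOR of data positions = 1⊕1⊕1⊕0⊕1⊕0⊕1⊕1⊕1⊕0⊕0⊕1⊕1⊕0⊕0 = 1
p16 (pos 16,17,18,19,20,21,22,23,24,25,26,27,28,29,30,31): XOR of data positions = 1⊕1⊕0⊕1⊕0⊕0⊕1⊕1⊕1⊕0⊕0⊕1⊕1⊕0⊕0 = 0
Codeword: 0101111111101010110100111001100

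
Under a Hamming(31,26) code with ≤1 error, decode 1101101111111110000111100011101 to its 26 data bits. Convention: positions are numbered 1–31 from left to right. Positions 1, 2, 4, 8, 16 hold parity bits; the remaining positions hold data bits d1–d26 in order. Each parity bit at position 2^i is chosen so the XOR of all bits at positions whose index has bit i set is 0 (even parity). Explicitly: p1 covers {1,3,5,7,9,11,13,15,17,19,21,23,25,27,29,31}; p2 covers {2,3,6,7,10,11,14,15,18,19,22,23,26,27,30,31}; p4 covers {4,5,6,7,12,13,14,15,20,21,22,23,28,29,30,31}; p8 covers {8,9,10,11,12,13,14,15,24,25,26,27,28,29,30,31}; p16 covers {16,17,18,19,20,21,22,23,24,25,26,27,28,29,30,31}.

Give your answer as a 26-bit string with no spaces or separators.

s1 (pos 1,3,5,7,9,11,13,15,17,19,21,23,25,27,29,31): 1⊕0⊕1⊕1⊕1⊕1⊕1⊕1⊕0⊕0⊕1⊕1⊕0⊕1⊕1⊕1 = 0
s2 (pos 2,3,6,7,10,11,14,15,18,19,22,23,26,27,30,31): 1⊕0⊕0⊕1⊕1⊕1⊕1⊕1⊕0⊕0⊕1⊕1⊕0⊕1⊕0⊕1 = 0
s4 (pos 4,5,6,7,12,13,14,15,20,21,22,23,28,29,30,31): 1⊕1⊕0⊕1⊕1⊕1⊕1⊕1⊕1⊕1⊕1⊕1⊕1⊕1⊕0⊕1 = 0
s8 (pos 8,9,10,11,12,13,14,15,24,25,26,27,28,29,30,31): 1⊕1⊕1⊕1⊕1⊕1⊕1⊕1⊕0⊕0⊕0⊕1⊕1⊕1⊕0⊕1 = 0
s16 (pos 16,17,18,19,20,21,22,23,24,25,26,27,28,29,30,31): 0⊕0⊕0⊕0⊕1⊕1⊕1⊕1⊕0⊕0⊕0⊕1⊕1⊕1⊕0⊕1 = 0
Syndrome s16…s1 = 00000 → no error.
Read data bits from positions 3,5,6,7,9,10,11,12,13,14,15,17,18,19,20,21,22,23,24,25,26,27,28,29,30,31: 01011111111000111100011101

01011111111000111100011101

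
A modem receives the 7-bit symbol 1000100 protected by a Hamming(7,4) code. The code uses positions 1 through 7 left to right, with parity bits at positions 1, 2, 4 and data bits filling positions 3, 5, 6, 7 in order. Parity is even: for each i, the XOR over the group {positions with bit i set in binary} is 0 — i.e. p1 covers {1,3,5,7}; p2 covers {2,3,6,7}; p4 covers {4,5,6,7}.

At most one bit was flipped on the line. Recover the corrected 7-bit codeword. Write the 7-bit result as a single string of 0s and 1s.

1001100

s1 (pos 1,3,5,7): 1⊕0⊕1⊕0 = 0
s2 (pos 2,3,6,7): 0⊕0⊕0⊕0 = 0
s4 (pos 4,5,6,7): 0⊕1⊕0⊕0 = 1
Syndrome s4…s1 = 100 → error at position 4.
Flip position 4: 1000100 → 1001100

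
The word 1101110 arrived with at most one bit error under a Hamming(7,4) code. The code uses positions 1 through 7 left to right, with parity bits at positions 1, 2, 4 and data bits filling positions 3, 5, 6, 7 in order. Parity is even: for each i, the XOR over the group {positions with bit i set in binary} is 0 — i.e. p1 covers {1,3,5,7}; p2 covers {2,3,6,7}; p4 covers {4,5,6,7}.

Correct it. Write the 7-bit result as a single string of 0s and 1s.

s1 (pos 1,3,5,7): 1⊕0⊕1⊕0 = 0
s2 (pos 2,3,6,7): 1⊕0⊕1⊕0 = 0
s4 (pos 4,5,6,7): 1⊕1⊕1⊕0 = 1
Syndrome s4…s1 = 100 → error at position 4.
Flip position 4: 1101110 → 1100110

1100110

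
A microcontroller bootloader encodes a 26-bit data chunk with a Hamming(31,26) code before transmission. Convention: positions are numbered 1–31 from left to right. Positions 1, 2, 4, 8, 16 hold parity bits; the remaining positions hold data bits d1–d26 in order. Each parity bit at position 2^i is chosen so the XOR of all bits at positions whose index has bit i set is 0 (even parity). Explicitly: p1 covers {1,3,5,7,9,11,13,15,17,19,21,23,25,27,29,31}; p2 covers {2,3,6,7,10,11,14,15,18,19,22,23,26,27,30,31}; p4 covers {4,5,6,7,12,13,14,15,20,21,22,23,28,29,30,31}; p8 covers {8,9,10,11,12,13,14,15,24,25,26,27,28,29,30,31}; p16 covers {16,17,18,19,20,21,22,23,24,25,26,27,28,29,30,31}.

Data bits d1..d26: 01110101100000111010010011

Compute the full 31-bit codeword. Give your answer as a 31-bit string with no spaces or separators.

Place data at non-parity positions: p1 p2 0 p4 1 1 1 p8 0 1 0 1 1 0 0 p16 0 0 0 1 1 1 0 1 0 0 1 0 0 1 1
p1 (pos 1,3,5,7,9,11,13,15,17,19,21,23,25,27,29,31): XOR of data positions = 0⊕1⊕1⊕0⊕0⊕1⊕0⊕0⊕0⊕1⊕0⊕0⊕1⊕0⊕1 = 0
p2 (pos 2,3,6,7,10,11,14,15,18,19,22,23,26,27,30,31): XOR of data positions = 0⊕1⊕1⊕1⊕0⊕0⊕0⊕0⊕0⊕1⊕0⊕0⊕1⊕1⊕1 = 1
p4 (pos 4,5,6,7,12,13,14,15,20,21,22,23,28,29,30,31): XOR of data positions = 1⊕1⊕1⊕1⊕1⊕0⊕0⊕1⊕1⊕1⊕0⊕0⊕0⊕1⊕1 = 0
p8 (pos 8,9,10,11,12,13,14,15,24,25,26,27,28,29,30,31): XOR of data positions = 0⊕1⊕0⊕1⊕1⊕0⊕0⊕1⊕0⊕0⊕1⊕0⊕0⊕1⊕1 = 1
p16 (pos 16,17,18,19,20,21,22,23,24,25,26,27,28,29,30,31): XOR of data positions = 0⊕0⊕0⊕1⊕1⊕1⊕0⊕1⊕0⊕0⊕1⊕0⊕0⊕1⊕1 = 1
Codeword: 0100111101011001000111010010011

0100111101011001000111010010011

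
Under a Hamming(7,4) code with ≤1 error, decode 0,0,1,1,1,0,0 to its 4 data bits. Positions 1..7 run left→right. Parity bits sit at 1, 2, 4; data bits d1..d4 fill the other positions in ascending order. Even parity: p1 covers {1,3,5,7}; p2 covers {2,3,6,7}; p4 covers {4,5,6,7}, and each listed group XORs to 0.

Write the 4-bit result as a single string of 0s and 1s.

1100

s1 (pos 1,3,5,7): 0⊕1⊕1⊕0 = 0
s2 (pos 2,3,6,7): 0⊕1⊕0⊕0 = 1
s4 (pos 4,5,6,7): 1⊕1⊕0⊕0 = 0
Syndrome s4…s1 = 010 → error at position 2.
Flip position 2: 0011100 → 0111100
Read data bits from positions 3,5,6,7: 1100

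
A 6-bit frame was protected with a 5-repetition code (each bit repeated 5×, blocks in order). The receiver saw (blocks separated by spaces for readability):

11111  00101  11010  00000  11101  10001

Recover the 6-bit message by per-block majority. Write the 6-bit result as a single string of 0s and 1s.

101010

Block 1 (11111): 5 ones → 1
Block 2 (00101): 2 ones → 0
Block 3 (11010): 3 ones → 1
Block 4 (00000): 0 ones → 0
Block 5 (11101): 4 ones → 1
Block 6 (10001): 2 ones → 0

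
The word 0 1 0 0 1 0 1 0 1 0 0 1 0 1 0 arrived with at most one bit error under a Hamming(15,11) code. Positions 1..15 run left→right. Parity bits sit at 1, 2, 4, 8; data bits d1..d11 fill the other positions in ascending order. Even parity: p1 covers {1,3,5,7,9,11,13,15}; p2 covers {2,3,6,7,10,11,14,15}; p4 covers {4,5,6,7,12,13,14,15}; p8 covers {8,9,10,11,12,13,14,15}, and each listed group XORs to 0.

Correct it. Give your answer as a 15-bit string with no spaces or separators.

010010101011010

s1 (pos 1,3,5,7,9,11,13,15): 0⊕0⊕1⊕1⊕1⊕0⊕0⊕0 = 1
s2 (pos 2,3,6,7,10,11,14,15): 1⊕0⊕0⊕1⊕0⊕0⊕1⊕0 = 1
s4 (pos 4,5,6,7,12,13,14,15): 0⊕1⊕0⊕1⊕1⊕0⊕1⊕0 = 0
s8 (pos 8,9,10,11,12,13,14,15): 0⊕1⊕0⊕0⊕1⊕0⊕1⊕0 = 1
Syndrome s8…s1 = 1011 → error at position 11.
Flip position 11: 010010101001010 → 010010101011010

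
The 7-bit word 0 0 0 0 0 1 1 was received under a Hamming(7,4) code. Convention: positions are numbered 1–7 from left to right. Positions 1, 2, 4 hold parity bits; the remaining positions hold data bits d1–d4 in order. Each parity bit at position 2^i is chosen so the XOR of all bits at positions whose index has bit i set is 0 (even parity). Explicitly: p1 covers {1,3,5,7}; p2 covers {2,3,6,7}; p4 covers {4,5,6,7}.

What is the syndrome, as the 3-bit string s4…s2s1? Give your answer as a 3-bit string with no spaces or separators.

s1 (pos 1,3,5,7): 0⊕0⊕0⊕1 = 1
s2 (pos 2,3,6,7): 0⊕0⊕1⊕1 = 0
s4 (pos 4,5,6,7): 0⊕0⊕1⊕1 = 0
Syndrome s4…s1 = 001 → error at position 1.

001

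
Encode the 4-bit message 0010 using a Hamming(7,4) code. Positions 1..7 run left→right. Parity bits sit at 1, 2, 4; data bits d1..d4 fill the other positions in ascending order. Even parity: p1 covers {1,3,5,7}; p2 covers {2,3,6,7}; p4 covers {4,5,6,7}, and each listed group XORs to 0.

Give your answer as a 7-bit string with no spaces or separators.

0101010

Place data at non-parity positions: p1 p2 0 p4 0 1 0
p1 (pos 1,3,5,7): XOR of data positions = 0⊕0⊕0 = 0
p2 (pos 2,3,6,7): XOR of data positions = 0⊕1⊕0 = 1
p4 (pos 4,5,6,7): XOR of data positions = 0⊕1⊕0 = 1
Codeword: 0101010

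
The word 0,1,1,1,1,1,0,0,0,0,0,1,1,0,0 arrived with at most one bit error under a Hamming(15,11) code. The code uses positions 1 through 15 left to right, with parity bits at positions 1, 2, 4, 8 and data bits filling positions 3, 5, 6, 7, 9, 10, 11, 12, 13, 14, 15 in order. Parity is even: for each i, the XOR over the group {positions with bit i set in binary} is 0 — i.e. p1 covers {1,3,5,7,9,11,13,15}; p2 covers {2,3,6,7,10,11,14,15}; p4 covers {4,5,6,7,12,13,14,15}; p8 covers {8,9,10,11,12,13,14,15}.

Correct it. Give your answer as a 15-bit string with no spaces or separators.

s1 (pos 1,3,5,7,9,11,13,15): 0⊕1⊕1⊕0⊕0⊕0⊕1⊕0 = 1
s2 (pos 2,3,6,7,10,11,14,15): 1⊕1⊕1⊕0⊕0⊕0⊕0⊕0 = 1
s4 (pos 4,5,6,7,12,13,14,15): 1⊕1⊕1⊕0⊕1⊕1⊕0⊕0 = 1
s8 (pos 8,9,10,11,12,13,14,15): 0⊕0⊕0⊕0⊕1⊕1⊕0⊕0 = 0
Syndrome s8…s1 = 0111 → error at position 7.
Flip position 7: 011111000001100 → 011111100001100

011111100001100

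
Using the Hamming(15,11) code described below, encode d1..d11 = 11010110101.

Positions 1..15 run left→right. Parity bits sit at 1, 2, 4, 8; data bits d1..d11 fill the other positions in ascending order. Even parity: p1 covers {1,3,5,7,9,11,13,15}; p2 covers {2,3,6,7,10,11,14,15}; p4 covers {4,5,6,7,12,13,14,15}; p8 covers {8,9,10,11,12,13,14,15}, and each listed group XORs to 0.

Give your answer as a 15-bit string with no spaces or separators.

011010100110101

Place data at non-parity positions: p1 p2 1 p4 1 0 1 p8 0 1 1 0 1 0 1
p1 (pos 1,3,5,7,9,11,13,15): XOR of data positions = 1⊕1⊕1⊕0⊕1⊕1⊕1 = 0
p2 (pos 2,3,6,7,10,11,14,15): XOR of data positions = 1⊕0⊕1⊕1⊕1⊕0⊕1 = 1
p4 (pos 4,5,6,7,12,13,14,15): XOR of data positions = 1⊕0⊕1⊕0⊕1⊕0⊕1 = 0
p8 (pos 8,9,10,11,12,13,14,15): XOR of data positions = 0⊕1⊕1⊕0⊕1⊕0⊕1 = 0
Codeword: 011010100110101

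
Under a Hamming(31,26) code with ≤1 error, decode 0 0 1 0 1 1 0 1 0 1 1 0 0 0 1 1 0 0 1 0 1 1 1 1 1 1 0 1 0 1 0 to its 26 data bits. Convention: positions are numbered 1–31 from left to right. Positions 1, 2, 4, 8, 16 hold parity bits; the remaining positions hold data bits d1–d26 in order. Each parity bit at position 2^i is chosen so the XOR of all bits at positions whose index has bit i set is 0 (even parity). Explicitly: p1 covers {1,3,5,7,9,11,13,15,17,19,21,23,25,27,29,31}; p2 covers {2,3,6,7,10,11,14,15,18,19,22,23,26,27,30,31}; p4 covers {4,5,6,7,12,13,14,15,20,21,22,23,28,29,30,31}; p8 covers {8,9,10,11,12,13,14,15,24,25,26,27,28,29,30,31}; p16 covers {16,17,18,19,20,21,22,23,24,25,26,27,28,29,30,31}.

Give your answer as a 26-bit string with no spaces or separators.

s1 (pos 1,3,5,7,9,11,13,15,17,19,21,23,25,27,29,31): 0⊕1⊕1⊕0⊕0⊕1⊕0⊕1⊕0⊕1⊕1⊕1⊕1⊕0⊕0⊕0 = 0
s2 (pos 2,3,6,7,10,11,14,15,18,19,22,23,26,27,30,31): 0⊕1⊕1⊕0⊕1⊕1⊕0⊕1⊕0⊕1⊕1⊕1⊕1⊕0⊕1⊕0 = 0
s4 (pos 4,5,6,7,12,13,14,15,20,21,22,23,28,29,30,31): 0⊕1⊕1⊕0⊕0⊕0⊕0⊕1⊕0⊕1⊕1⊕1⊕1⊕0⊕1⊕0 = 0
s8 (pos 8,9,10,11,12,13,14,15,24,25,26,27,28,29,30,31): 1⊕0⊕1⊕1⊕0⊕0⊕0⊕1⊕1⊕1⊕1⊕0⊕1⊕0⊕1⊕0 = 1
s16 (pos 16,17,18,19,20,21,22,23,24,25,26,27,28,29,30,31): 1⊕0⊕0⊕1⊕0⊕1⊕1⊕1⊕1⊕1⊕1⊕0⊕1⊕0⊕1⊕0 = 0
Syndrome s16…s1 = 01000 → error at position 8.
Flip position 8: 0010110101100011001011111101010 → 0010110001100011001011111101010
Read data bits from positions 3,5,6,7,9,10,11,12,13,14,15,17,18,19,20,21,22,23,24,25,26,27,28,29,30,31: 11100110001001011111101010

11100110001001011111101010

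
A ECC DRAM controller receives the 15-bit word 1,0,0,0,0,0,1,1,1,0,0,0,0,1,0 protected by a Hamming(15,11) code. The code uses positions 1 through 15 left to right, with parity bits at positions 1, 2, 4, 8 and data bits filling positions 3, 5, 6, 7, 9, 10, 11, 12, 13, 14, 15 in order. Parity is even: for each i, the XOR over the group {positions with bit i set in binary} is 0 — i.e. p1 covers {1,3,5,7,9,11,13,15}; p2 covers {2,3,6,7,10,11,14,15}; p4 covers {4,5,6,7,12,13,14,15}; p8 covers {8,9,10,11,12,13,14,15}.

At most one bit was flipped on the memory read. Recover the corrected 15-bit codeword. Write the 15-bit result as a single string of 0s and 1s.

s1 (pos 1,3,5,7,9,11,13,15): 1⊕0⊕0⊕1⊕1⊕0⊕0⊕0 = 1
s2 (pos 2,3,6,7,10,11,14,15): 0⊕0⊕0⊕1⊕0⊕0⊕1⊕0 = 0
s4 (pos 4,5,6,7,12,13,14,15): 0⊕0⊕0⊕1⊕0⊕0⊕1⊕0 = 0
s8 (pos 8,9,10,11,12,13,14,15): 1⊕1⊕0⊕0⊕0⊕0⊕1⊕0 = 1
Syndrome s8…s1 = 1001 → error at position 9.
Flip position 9: 100000111000010 → 100000110000010

100000110000010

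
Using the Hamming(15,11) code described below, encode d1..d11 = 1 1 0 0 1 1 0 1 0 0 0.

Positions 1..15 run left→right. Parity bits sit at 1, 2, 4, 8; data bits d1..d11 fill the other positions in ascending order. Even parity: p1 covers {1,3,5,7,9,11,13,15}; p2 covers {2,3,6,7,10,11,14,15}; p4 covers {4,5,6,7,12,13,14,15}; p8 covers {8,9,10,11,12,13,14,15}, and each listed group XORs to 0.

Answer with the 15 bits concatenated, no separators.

Place data at non-parity positions: p1 p2 1 p4 1 0 0 p8 1 1 0 1 0 0 0
p1 (pos 1,3,5,7,9,11,13,15): XOR of data positions = 1⊕1⊕0⊕1⊕0⊕0⊕0 = 1
p2 (pos 2,3,6,7,10,11,14,15): XOR of data positions = 1⊕0⊕0⊕1⊕0⊕0⊕0 = 0
p4 (pos 4,5,6,7,12,13,14,15): XOR of data positions = 1⊕0⊕0⊕1⊕0⊕0⊕0 = 0
p8 (pos 8,9,10,11,12,13,14,15): XOR of data positions = 1⊕1⊕0⊕1⊕0⊕0⊕0 = 1
Codeword: 101010011101000

101010011101000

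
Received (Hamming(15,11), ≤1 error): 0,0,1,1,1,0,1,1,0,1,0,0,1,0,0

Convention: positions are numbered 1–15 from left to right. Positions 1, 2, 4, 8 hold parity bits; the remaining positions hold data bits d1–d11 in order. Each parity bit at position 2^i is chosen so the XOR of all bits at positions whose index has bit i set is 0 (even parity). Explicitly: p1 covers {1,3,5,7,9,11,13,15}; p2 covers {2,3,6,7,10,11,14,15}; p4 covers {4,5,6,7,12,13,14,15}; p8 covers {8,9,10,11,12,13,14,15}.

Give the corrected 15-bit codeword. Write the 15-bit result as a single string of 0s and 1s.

s1 (pos 1,3,5,7,9,11,13,15): 0⊕1⊕1⊕1⊕0⊕0⊕1⊕0 = 0
s2 (pos 2,3,6,7,10,11,14,15): 0⊕1⊕0⊕1⊕1⊕0⊕0⊕0 = 1
s4 (pos 4,5,6,7,12,13,14,15): 1⊕1⊕0⊕1⊕0⊕1⊕0⊕0 = 0
s8 (pos 8,9,10,11,12,13,14,15): 1⊕0⊕1⊕0⊕0⊕1⊕0⊕0 = 1
Syndrome s8…s1 = 1010 → error at position 10.
Flip position 10: 001110110100100 → 001110110000100

001110110000100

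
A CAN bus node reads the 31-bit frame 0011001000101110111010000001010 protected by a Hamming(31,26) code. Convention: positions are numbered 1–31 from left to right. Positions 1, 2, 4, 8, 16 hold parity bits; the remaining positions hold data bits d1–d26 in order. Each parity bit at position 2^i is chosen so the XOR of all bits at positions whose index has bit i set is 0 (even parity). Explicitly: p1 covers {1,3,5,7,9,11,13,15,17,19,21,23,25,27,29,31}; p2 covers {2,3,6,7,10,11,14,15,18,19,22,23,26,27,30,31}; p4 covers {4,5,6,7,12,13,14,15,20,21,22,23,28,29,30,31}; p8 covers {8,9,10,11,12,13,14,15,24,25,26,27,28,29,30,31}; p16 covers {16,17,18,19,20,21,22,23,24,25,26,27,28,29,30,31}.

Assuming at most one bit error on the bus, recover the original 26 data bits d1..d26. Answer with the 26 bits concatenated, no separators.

10010010111111010000001010

s1 (pos 1,3,5,7,9,11,13,15,17,19,21,23,25,27,29,31): 0⊕1⊕0⊕1⊕0⊕1⊕1⊕1⊕1⊕1⊕1⊕0⊕0⊕0⊕0⊕0 = 0
s2 (pos 2,3,6,7,10,11,14,15,18,19,22,23,26,27,30,31): 0⊕1⊕0⊕1⊕0⊕1⊕1⊕1⊕1⊕1⊕0⊕0⊕0⊕0⊕1⊕0 = 0
s4 (pos 4,5,6,7,12,13,14,15,20,21,22,23,28,29,30,31): 1⊕0⊕0⊕1⊕0⊕1⊕1⊕1⊕0⊕1⊕0⊕0⊕1⊕0⊕1⊕0 = 0
s8 (pos 8,9,10,11,12,13,14,15,24,25,26,27,28,29,30,31): 0⊕0⊕0⊕1⊕0⊕1⊕1⊕1⊕0⊕0⊕0⊕0⊕1⊕0⊕1⊕0 = 0
s16 (pos 16,17,18,19,20,21,22,23,24,25,26,27,28,29,30,31): 0⊕1⊕1⊕1⊕0⊕1⊕0⊕0⊕0⊕0⊕0⊕0⊕1⊕0⊕1⊕0 = 0
Syndrome s16…s1 = 00000 → no error.
Read data bits from positions 3,5,6,7,9,10,11,12,13,14,15,17,18,19,20,21,22,23,24,25,26,27,28,29,30,31: 10010010111111010000001010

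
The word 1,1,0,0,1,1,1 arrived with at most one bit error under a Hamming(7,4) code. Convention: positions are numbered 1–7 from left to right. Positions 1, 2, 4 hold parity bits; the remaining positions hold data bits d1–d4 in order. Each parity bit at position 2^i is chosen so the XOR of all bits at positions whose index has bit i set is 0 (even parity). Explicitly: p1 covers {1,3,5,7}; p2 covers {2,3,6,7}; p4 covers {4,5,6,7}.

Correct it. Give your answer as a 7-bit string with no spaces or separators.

s1 (pos 1,3,5,7): 1⊕0⊕1⊕1 = 1
s2 (pos 2,3,6,7): 1⊕0⊕1⊕1 = 1
s4 (pos 4,5,6,7): 0⊕1⊕1⊕1 = 1
Syndrome s4…s1 = 111 → error at position 7.
Flip position 7: 1100111 → 1100110

1100110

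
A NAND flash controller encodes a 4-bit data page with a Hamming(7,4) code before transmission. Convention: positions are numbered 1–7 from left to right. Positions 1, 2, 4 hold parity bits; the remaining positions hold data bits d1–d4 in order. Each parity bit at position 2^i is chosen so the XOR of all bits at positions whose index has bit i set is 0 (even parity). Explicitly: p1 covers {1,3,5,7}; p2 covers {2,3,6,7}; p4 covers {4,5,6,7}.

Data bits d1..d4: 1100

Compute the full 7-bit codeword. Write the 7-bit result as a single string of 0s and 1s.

0111100

Place data at non-parity positions: p1 p2 1 p4 1 0 0
p1 (pos 1,3,5,7): XOR of data positions = 1⊕1⊕0 = 0
p2 (pos 2,3,6,7): XOR of data positions = 1⊕0⊕0 = 1
p4 (pos 4,5,6,7): XOR of data positions = 1⊕0⊕0 = 1
Codeword: 0111100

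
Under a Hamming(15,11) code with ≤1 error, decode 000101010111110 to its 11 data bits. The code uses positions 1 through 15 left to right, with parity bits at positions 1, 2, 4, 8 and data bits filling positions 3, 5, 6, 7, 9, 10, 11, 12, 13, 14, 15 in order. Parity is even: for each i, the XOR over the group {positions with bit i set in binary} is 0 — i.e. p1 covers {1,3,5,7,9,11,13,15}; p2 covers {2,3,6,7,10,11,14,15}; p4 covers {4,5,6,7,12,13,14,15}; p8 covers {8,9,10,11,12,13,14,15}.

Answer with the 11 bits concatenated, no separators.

s1 (pos 1,3,5,7,9,11,13,15): 0⊕0⊕0⊕0⊕0⊕1⊕1⊕0 = 0
s2 (pos 2,3,6,7,10,11,14,15): 0⊕0⊕1⊕0⊕1⊕1⊕1⊕0 = 0
s4 (pos 4,5,6,7,12,13,14,15): 1⊕0⊕1⊕0⊕1⊕1⊕1⊕0 = 1
s8 (pos 8,9,10,11,12,13,14,15): 1⊕0⊕1⊕1⊕1⊕1⊕1⊕0 = 0
Syndrome s8…s1 = 0100 → error at position 4.
Flip position 4: 000101010111110 → 000001010111110
Read data bits from positions 3,5,6,7,9,10,11,12,13,14,15: 00100111110

00100111110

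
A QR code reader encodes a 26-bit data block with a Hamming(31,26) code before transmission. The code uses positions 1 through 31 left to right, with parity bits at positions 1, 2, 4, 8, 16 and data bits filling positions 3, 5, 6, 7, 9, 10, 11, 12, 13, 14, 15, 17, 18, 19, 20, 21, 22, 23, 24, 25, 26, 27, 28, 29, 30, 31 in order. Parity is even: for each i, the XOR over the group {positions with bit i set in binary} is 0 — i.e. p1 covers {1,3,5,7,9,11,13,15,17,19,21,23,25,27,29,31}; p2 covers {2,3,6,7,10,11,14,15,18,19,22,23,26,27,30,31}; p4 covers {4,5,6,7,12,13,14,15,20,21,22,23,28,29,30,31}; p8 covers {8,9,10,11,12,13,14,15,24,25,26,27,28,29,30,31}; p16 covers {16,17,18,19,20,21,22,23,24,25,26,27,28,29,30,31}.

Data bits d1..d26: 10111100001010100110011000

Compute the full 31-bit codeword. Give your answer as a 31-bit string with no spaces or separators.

Place data at non-parity positions: p1 p2 1 p4 0 1 1 p8 1 1 0 0 0 0 1 p16 0 1 0 1 0 0 1 1 0 0 1 1 0 0 0
p1 (pos 1,3,5,7,9,11,13,15,17,19,21,23,25,27,29,31): XOR of data positions = 1⊕0⊕1⊕1⊕0⊕0⊕1⊕0⊕0⊕0⊕1⊕0⊕1⊕0⊕0 = 0
p2 (pos 2,3,6,7,10,11,14,15,18,19,22,23,26,27,30,31): XOR of data positions = 1⊕1⊕1⊕1⊕0⊕0⊕1⊕1⊕0⊕0⊕1⊕0⊕1⊕0⊕0 = 0
p4 (pos 4,5,6,7,12,13,14,15,20,21,22,23,28,29,30,31): XOR of data positions = 0⊕1⊕1⊕0⊕0⊕0⊕1⊕1⊕0⊕0⊕1⊕1⊕0⊕0⊕0 = 0
p8 (pos 8,9,10,11,12,13,14,15,24,25,26,27,28,29,30,31): XOR of data positions = 1⊕1⊕0⊕0⊕0⊕0⊕1⊕1⊕0⊕0⊕1⊕1⊕0⊕0⊕0 = 0
p16 (pos 16,17,18,19,20,21,22,23,24,25,26,27,28,29,30,31): XOR of data positions = 0⊕1⊕0⊕1⊕0⊕0⊕1⊕1⊕0⊕0⊕1⊕1⊕0⊕0⊕0 = 0
Codeword: 0010011011000010010100110011000

0010011011000010010100110011000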